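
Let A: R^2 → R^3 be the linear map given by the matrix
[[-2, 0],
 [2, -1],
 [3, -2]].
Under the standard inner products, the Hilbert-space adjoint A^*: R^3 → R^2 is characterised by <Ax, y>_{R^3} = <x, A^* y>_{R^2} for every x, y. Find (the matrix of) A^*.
A^* = A^T =
[[-2, 2, 3],
 [0, -1, -2]]

For real matrices with standard dot products, the defining identity <Ax, y> = <x, A^* y> gives (Ax)^T y = x^T (A^*) y, i.e. x^T A^T y = x^T (A^*) y. Since this holds for all x, y, we must have A^* = A^T. Therefore
A^* =
[[-2, 2, 3],
 [0, -1, -2]].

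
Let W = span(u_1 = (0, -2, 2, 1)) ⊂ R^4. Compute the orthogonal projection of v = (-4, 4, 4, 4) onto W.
proj_W(v) = (0, -8/9, 8/9, 4/9)

Set up U = [u_1 | ... | u_1] ∈ R^(4×1). The projector onto W = col(U) is P = U (U^T U)^(-1) U^T.
Compute U^T U =
  [9],
and U^T v = (4).
Solve U^T U · c = U^T v for the coefficients: c = (4/9). The projection is proj_W(v) = U c.
Check: (v - proj_W(v)) · u_1 = 0  (should be 0).
Result: proj_W(v) = (0, -8/9, 8/9, 4/9).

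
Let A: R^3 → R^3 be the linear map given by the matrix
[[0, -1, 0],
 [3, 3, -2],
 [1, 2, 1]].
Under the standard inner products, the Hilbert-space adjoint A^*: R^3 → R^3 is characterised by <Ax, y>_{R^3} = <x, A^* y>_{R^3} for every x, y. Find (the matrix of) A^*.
A^* = A^T =
[[0, 3, 1],
 [-1, 3, 2],
 [0, -2, 1]]

For real matrices with standard dot products, the defining identity <Ax, y> = <x, A^* y> gives (Ax)^T y = x^T (A^*) y, i.e. x^T A^T y = x^T (A^*) y. Since this holds for all x, y, we must have A^* = A^T. Therefore
A^* =
[[0, 3, 1],
 [-1, 3, 2],
 [0, -2, 1]].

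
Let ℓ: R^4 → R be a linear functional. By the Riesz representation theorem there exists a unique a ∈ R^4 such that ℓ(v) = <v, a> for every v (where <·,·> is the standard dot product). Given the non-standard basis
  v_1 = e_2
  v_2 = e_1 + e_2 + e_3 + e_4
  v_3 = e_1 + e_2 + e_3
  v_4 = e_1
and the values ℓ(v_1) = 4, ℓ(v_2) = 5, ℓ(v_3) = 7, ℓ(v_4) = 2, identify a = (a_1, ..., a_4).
a = (2, 4, 1, -2)

Write a = (a_1, ..., a_4) in the standard basis. For each basis vector v_i, ℓ(v_i) = <v_i, a> is a linear equation in the a_j's. Collect the n equations into a matrix system V a = ℓ, where row i of V is v_i (expressed in the standard basis). Since V is invertible (lower-triangular with 1s on the diagonal, up to permutation), solve by back-substitution:
  V =
[[0, 1, 0, 0],
 [1, 1, 1, 1],
 [1, 1, 1, 0],
 [1, 0, 0, 0]]
  V a = (4, 5, 7, 2)
Solving gives a = (2, 4, 1, -2).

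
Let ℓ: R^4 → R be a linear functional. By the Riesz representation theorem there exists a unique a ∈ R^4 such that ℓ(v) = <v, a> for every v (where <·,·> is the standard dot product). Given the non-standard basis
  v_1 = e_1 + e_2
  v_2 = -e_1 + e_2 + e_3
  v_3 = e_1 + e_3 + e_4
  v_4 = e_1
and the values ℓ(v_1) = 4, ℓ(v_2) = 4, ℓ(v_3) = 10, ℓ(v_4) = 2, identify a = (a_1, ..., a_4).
a = (2, 2, 4, 4)

Write a = (a_1, ..., a_4) in the standard basis. For each basis vector v_i, ℓ(v_i) = <v_i, a> is a linear equation in the a_j's. Collect the n equations into a matrix system V a = ℓ, where row i of V is v_i (expressed in the standard basis). Since V is invertible (lower-triangular with 1s on the diagonal, up to permutation), solve by back-substitution:
  V =
[[1, 1, 0, 0],
 [-1, 1, 1, 0],
 [1, 0, 1, 1],
 [1, 0, 0, 0]]
  V a = (4, 4, 10, 2)
Solving gives a = (2, 2, 4, 4).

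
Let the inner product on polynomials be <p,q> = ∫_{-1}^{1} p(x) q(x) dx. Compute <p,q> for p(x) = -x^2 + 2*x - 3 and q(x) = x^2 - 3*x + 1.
<p,q> = -196/15

Expand the product: p(x)·q(x) = -x^4 + 5*x^3 - 10*x^2 + 11*x - 3.
∫_{-1}^{1} of each monomial x^k gives [2/(k+1) if k even, 0 if k odd]. Integrating term-by-term (or equivalently evaluating the antiderivative F(x) = -x^5/5 + 5*x^4/4 - 10*x^3/3 + 11*x^2/2 - 3*x at the endpoints):
  F(1) − F(−1) = 13/60 − (797/60) = -196/15.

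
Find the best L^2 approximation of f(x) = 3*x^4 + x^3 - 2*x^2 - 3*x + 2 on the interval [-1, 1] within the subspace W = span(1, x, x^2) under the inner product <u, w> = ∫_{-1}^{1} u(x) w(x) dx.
g(x) = 4*x^2/7 - 12*x/5 + 61/35

The best approximation g ∈ W is the orthogonal projection of f onto W. Writing g = a_0 + a_1 x + a_2 x^2, the coefficients solve the normal equations G · a = b where
  G_{ij} = <φ_i, φ_j> and b_i = <f, φ_i>, with φ_0 = 1, φ_1 = x, φ_2 = x^2.
G =
  [2, 0, 2/3]
  [0, 2/3, 0]
  [2/3, 0, 2/5],
b = (58/15, -8/5, 146/105).
Solving gives a_0 = 61/35, a_1 = -12/5, a_2 = 4/7, so
  g(x) = 4*x^2/7 - 12*x/5 + 61/35.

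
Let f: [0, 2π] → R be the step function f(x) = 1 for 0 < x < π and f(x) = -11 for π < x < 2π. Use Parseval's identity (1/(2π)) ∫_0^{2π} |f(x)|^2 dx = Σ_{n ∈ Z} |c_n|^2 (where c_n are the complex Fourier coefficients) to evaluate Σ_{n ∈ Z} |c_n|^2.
Σ |c_n|^2 = 61

Parseval equates the L^2 energy of f (normalised by 1/(2π)) with the ℓ^2 sum of its Fourier coefficients: (1/(2π)) ∫_0^{2π} |f|^2 = Σ |c_n|^2.
Compute the left side: (1/(2π)) [∫_0^π 1^2 dx + ∫_π^{2π} (-11)^2 dx] = (1/(2π)) · (1π + 121π) = (1 + 121)/2 = 61.
So Σ_{n ∈ Z} |c_n|^2 = 61.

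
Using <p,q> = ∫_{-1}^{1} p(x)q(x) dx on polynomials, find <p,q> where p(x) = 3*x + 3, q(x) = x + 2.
<p,q> = 14

Expand the product: p(x)·q(x) = 3*x^2 + 9*x + 6.
∫_{-1}^{1} of each monomial x^k gives [2/(k+1) if k even, 0 if k odd]. Integrating term-by-term (or equivalently evaluating the antiderivative F(x) = x^3 + 9*x^2/2 + 6*x at the endpoints):
  F(1) − F(−1) = 23/2 − (-5/2) = 14.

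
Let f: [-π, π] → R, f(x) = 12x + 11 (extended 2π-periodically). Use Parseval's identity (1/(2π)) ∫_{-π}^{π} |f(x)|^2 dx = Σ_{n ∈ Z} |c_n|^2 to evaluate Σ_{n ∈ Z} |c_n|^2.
Σ |c_n|^2 = 48π^2 + 121

Expand and integrate term by term over [-π, π]:
  ∫ (12x)^2 dx = 144·(2π^3/3); ∫ 2·12·(11)·x dx = 0 (odd integrand); ∫ 11^2 dx = 121·2π.
So (1/(2π)) ∫_{-π}^{π} (12x + 11)^2 dx = 144π^2/3 + 121 = 48π^2 + 121.
Parseval ⇒ Σ |c_n|^2 = 48π^2 + 121.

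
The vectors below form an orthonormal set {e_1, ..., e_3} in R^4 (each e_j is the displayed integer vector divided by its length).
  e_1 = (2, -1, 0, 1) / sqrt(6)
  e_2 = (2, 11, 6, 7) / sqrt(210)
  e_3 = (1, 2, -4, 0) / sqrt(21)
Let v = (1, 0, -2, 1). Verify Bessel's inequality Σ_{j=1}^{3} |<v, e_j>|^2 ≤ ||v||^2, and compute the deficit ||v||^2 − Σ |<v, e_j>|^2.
Σ |<v, e_j>|^2 = 27/5; ||v||^2 = 6; deficit = 3/5

Write each e_j = u_j / sqrt(<u_j, u_j>) where u_j is the displayed integer vector. Then <v, e_j> = <v, u_j> / sqrt(<u_j, u_j>), so |<v, e_j>|^2 = <v, u_j>^2 / <u_j, u_j>.
Coefficients: <v, e_1> = 3/sqrt(6), <v, e_2> = -3/sqrt(210), <v, e_3> = 9/sqrt(21).
Square and sum: Σ |<v, e_j>|^2 = 27/5.
Compute ||v||^2 = v·v = 6.
Deficit = 6 − 27/5 = 3/5 ≥ 0, confirming Bessel's inequality. (The deficit equals ||v − Σ <v,e_j> e_j||^2, the squared distance from v to span{e_j}.)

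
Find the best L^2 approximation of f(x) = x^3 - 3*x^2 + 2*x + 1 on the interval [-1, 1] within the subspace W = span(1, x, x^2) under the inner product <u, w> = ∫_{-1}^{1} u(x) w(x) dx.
g(x) = -3*x^2 + 13*x/5 + 1

The best approximation g ∈ W is the orthogonal projection of f onto W. Writing g = a_0 + a_1 x + a_2 x^2, the coefficients solve the normal equations G · a = b where
  G_{ij} = <φ_i, φ_j> and b_i = <f, φ_i>, with φ_0 = 1, φ_1 = x, φ_2 = x^2.
G =
  [2, 0, 2/3]
  [0, 2/3, 0]
  [2/3, 0, 2/5],
b = (0, 26/15, -8/15).
Solving gives a_0 = 1, a_1 = 13/5, a_2 = -3, so
  g(x) = -3*x^2 + 13*x/5 + 1.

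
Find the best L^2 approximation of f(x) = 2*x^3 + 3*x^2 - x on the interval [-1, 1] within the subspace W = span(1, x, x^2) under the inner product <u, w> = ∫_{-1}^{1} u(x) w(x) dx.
g(x) = 3*x^2 + x/5

The best approximation g ∈ W is the orthogonal projection of f onto W. Writing g = a_0 + a_1 x + a_2 x^2, the coefficients solve the normal equations G · a = b where
  G_{ij} = <φ_i, φ_j> and b_i = <f, φ_i>, with φ_0 = 1, φ_1 = x, φ_2 = x^2.
G =
  [2, 0, 2/3]
  [0, 2/3, 0]
  [2/3, 0, 2/5],
b = (2, 2/15, 6/5).
Solving gives a_0 = 0, a_1 = 1/5, a_2 = 3, so
  g(x) = 3*x^2 + x/5.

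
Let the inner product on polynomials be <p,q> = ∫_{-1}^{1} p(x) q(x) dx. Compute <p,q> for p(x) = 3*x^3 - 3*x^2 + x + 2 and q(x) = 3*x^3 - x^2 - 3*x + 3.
<p,q> = 424/105

Expand the product: p(x)·q(x) = 9*x^6 - 12*x^5 - 3*x^4 + 23*x^3 - 14*x^2 - 3*x + 6.
∫_{-1}^{1} of each monomial x^k gives [2/(k+1) if k even, 0 if k odd]. Integrating term-by-term (or equivalently evaluating the antiderivative F(x) = 9*x^7/7 - 2*x^6 - 3*x^5/5 + 23*x^4/4 - 14*x^3/3 - 3*x^2/2 + 6*x at the endpoints):
  F(1) − F(−1) = 1793/420 − (97/420) = 424/105.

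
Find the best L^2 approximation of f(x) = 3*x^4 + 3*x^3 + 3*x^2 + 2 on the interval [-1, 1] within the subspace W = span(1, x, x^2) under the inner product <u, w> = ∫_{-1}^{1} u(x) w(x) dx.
g(x) = 39*x^2/7 + 9*x/5 + 61/35

The best approximation g ∈ W is the orthogonal projection of f onto W. Writing g = a_0 + a_1 x + a_2 x^2, the coefficients solve the normal equations G · a = b where
  G_{ij} = <φ_i, φ_j> and b_i = <f, φ_i>, with φ_0 = 1, φ_1 = x, φ_2 = x^2.
G =
  [2, 0, 2/3]
  [0, 2/3, 0]
  [2/3, 0, 2/5],
b = (36/5, 6/5, 356/105).
Solving gives a_0 = 61/35, a_1 = 9/5, a_2 = 39/7, so
  g(x) = 39*x^2/7 + 9*x/5 + 61/35.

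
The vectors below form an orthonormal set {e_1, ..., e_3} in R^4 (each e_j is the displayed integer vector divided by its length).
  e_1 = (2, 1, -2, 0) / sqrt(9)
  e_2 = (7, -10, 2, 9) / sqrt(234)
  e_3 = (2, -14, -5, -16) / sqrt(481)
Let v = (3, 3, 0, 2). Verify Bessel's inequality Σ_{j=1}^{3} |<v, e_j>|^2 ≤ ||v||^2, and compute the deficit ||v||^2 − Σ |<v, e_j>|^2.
Σ |<v, e_j>|^2 = 1403/74; ||v||^2 = 22; deficit = 225/74

Write each e_j = u_j / sqrt(<u_j, u_j>) where u_j is the displayed integer vector. Then <v, e_j> = <v, u_j> / sqrt(<u_j, u_j>), so |<v, e_j>|^2 = <v, u_j>^2 / <u_j, u_j>.
Coefficients: <v, e_1> = 9/sqrt(9), <v, e_2> = 9/sqrt(234), <v, e_3> = -68/sqrt(481).
Square and sum: Σ |<v, e_j>|^2 = 1403/74.
Compute ||v||^2 = v·v = 22.
Deficit = 22 − 1403/74 = 225/74 ≥ 0, confirming Bessel's inequality. (The deficit equals ||v − Σ <v,e_j> e_j||^2, the squared distance from v to span{e_j}.)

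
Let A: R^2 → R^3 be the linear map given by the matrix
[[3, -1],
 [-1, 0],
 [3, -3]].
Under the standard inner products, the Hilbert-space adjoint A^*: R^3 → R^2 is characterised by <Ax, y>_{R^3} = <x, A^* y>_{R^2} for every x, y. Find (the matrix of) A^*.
A^* = A^T =
[[3, -1, 3],
 [-1, 0, -3]]

For real matrices with standard dot products, the defining identity <Ax, y> = <x, A^* y> gives (Ax)^T y = x^T (A^*) y, i.e. x^T A^T y = x^T (A^*) y. Since this holds for all x, y, we must have A^* = A^T. Therefore
A^* =
[[3, -1, 3],
 [-1, 0, -3]].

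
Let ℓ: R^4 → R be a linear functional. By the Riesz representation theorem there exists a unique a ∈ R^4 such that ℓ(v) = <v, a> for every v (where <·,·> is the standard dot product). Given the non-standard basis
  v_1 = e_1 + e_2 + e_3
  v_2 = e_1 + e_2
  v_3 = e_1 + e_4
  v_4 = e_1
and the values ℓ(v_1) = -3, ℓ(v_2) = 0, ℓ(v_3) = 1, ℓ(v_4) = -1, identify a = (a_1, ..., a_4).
a = (-1, 1, -3, 2)

Write a = (a_1, ..., a_4) in the standard basis. For each basis vector v_i, ℓ(v_i) = <v_i, a> is a linear equation in the a_j's. Collect the n equations into a matrix system V a = ℓ, where row i of V is v_i (expressed in the standard basis). Since V is invertible (lower-triangular with 1s on the diagonal, up to permutation), solve by back-substitution:
  V =
[[1, 1, 1, 0],
 [1, 1, 0, 0],
 [1, 0, 0, 1],
 [1, 0, 0, 0]]
  V a = (-3, 0, 1, -1)
Solving gives a = (-1, 1, -3, 2).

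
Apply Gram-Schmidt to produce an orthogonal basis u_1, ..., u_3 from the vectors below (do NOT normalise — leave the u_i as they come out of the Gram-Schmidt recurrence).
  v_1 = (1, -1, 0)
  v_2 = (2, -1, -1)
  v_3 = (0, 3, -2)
Orthogonal basis:
  u_1 = (1, -1, 0)
  u_2 = (1/2, 1/2, -1)
  u_3 = (1/3, 1/3, 1/3)

Apply the Gram-Schmidt recurrence
  u_1 = v_1
  u_i = v_i − Σ_{j<i} ((v_i · u_j) / (u_j · u_j)) · u_j.

Step by step this gives:
  u_1 = (1, -1, 0)
  u_2 = (1/2, 1/2, -1)
  u_3 = (1/3, 1/3, 1/3)

Orthogonality check:
  u_2 · u_1 = 0 (should be 0)
  u_3 · u_1 = 0 (should be 0)
  u_3 · u_2 = 0 (should be 0)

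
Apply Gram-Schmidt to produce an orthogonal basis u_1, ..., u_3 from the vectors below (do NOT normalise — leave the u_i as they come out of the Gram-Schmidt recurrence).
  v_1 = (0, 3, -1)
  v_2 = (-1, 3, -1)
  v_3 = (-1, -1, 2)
Orthogonal basis:
  u_1 = (0, 3, -1)
  u_2 = (-1, 0, 0)
  u_3 = (0, 1/2, 3/2)

Apply the Gram-Schmidt recurrence
  u_1 = v_1
  u_i = v_i − Σ_{j<i} ((v_i · u_j) / (u_j · u_j)) · u_j.

Step by step this gives:
  u_1 = (0, 3, -1)
  u_2 = (-1, 0, 0)
  u_3 = (0, 1/2, 3/2)

Orthogonality check:
  u_2 · u_1 = 0 (should be 0)
  u_3 · u_1 = 0 (should be 0)
  u_3 · u_2 = 0 (should be 0)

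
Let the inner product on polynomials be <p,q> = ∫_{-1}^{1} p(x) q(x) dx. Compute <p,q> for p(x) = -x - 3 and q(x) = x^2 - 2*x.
<p,q> = -2/3

Expand the product: p(x)·q(x) = -x^3 - x^2 + 6*x.
∫_{-1}^{1} of each monomial x^k gives [2/(k+1) if k even, 0 if k odd]. Integrating term-by-term (or equivalently evaluating the antiderivative F(x) = -x^4/4 - x^3/3 + 3*x^2 at the endpoints):
  F(1) − F(−1) = 29/12 − (37/12) = -2/3.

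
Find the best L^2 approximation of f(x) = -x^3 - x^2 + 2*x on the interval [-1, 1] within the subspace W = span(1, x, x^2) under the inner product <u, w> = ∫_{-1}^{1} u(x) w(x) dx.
g(x) = -x^2 + 7*x/5

The best approximation g ∈ W is the orthogonal projection of f onto W. Writing g = a_0 + a_1 x + a_2 x^2, the coefficients solve the normal equations G · a = b where
  G_{ij} = <φ_i, φ_j> and b_i = <f, φ_i>, with φ_0 = 1, φ_1 = x, φ_2 = x^2.
G =
  [2, 0, 2/3]
  [0, 2/3, 0]
  [2/3, 0, 2/5],
b = (-2/3, 14/15, -2/5).
Solving gives a_0 = 0, a_1 = 7/5, a_2 = -1, so
  g(x) = -x^2 + 7*x/5.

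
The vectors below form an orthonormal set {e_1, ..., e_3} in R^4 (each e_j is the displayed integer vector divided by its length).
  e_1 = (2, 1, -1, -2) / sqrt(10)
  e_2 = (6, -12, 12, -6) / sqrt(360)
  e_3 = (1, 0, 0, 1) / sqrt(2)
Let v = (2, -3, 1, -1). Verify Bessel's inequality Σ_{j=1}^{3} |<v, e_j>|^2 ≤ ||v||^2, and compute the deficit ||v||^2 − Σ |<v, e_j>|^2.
Σ |<v, e_j>|^2 = 13; ||v||^2 = 15; deficit = 2

Write each e_j = u_j / sqrt(<u_j, u_j>) where u_j is the displayed integer vector. Then <v, e_j> = <v, u_j> / sqrt(<u_j, u_j>), so |<v, e_j>|^2 = <v, u_j>^2 / <u_j, u_j>.
Coefficients: <v, e_1> = 2/sqrt(10), <v, e_2> = 66/sqrt(360), <v, e_3> = 1/sqrt(2).
Square and sum: Σ |<v, e_j>|^2 = 13.
Compute ||v||^2 = v·v = 15.
Deficit = 15 − 13 = 2 ≥ 0, confirming Bessel's inequality. (The deficit equals ||v − Σ <v,e_j> e_j||^2, the squared distance from v to span{e_j}.)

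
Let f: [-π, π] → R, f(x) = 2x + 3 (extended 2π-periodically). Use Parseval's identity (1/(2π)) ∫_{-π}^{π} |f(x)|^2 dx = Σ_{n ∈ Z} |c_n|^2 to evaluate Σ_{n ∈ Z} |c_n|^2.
Σ |c_n|^2 = 4π^2/3 + 9

Expand and integrate term by term over [-π, π]:
  ∫ (2x)^2 dx = 4·(2π^3/3); ∫ 2·2·(3)·x dx = 0 (odd integrand); ∫ 3^2 dx = 9·2π.
So (1/(2π)) ∫_{-π}^{π} (2x + 3)^2 dx = 4π^2/3 + 9 = 4π^2/3 + 9.
Parseval ⇒ Σ |c_n|^2 = 4π^2/3 + 9.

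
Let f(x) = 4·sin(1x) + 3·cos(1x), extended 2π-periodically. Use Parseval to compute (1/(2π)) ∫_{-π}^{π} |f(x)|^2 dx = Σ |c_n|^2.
Σ |c_n|^2 = 25/2

Expand |f|^2 and use orthogonality of {sin(nx), cos(mx)} on [-π, π]:
  ∫_{-π}^{π} sin(nx)^2 dx = π, ∫ cos(mx)^2 dx = π, and cross terms integrate to 0.
So ∫_{-π}^{π} f(x)^2 dx = 4^2 · π + 3^2 · π = (16 + 9)π.
Divide by 2π: (16 + 9)/2 = 25/2.
By Parseval, this equals Σ |c_n|^2.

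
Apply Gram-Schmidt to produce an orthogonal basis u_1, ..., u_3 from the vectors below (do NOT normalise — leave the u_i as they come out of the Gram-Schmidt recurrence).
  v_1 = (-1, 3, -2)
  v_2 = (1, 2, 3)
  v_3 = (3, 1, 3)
Orthogonal basis:
  u_1 = (-1, 3, -2)
  u_2 = (13/14, 31/14, 20/7)
  u_3 = (5/3, 5/39, -25/39)

Apply the Gram-Schmidt recurrence
  u_1 = v_1
  u_i = v_i − Σ_{j<i} ((v_i · u_j) / (u_j · u_j)) · u_j.

Step by step this gives:
  u_1 = (-1, 3, -2)
  u_2 = (13/14, 31/14, 20/7)
  u_3 = (5/3, 5/39, -25/39)

Orthogonality check:
  u_2 · u_1 = 0 (should be 0)
  u_3 · u_1 = 0 (should be 0)
  u_3 · u_2 = 0 (should be 0)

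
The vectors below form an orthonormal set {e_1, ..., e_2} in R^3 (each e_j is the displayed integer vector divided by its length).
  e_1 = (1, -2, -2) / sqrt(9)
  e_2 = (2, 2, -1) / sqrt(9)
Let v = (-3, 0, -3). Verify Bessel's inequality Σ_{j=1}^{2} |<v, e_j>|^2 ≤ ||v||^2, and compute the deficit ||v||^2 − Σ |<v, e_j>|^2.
Σ |<v, e_j>|^2 = 2; ||v||^2 = 18; deficit = 16

Write each e_j = u_j / sqrt(<u_j, u_j>) where u_j is the displayed integer vector. Then <v, e_j> = <v, u_j> / sqrt(<u_j, u_j>), so |<v, e_j>|^2 = <v, u_j>^2 / <u_j, u_j>.
Coefficients: <v, e_1> = 3/sqrt(9), <v, e_2> = -3/sqrt(9).
Square and sum: Σ |<v, e_j>|^2 = 2.
Compute ||v||^2 = v·v = 18.
Deficit = 18 − 2 = 16 ≥ 0, confirming Bessel's inequality. (The deficit equals ||v − Σ <v,e_j> e_j||^2, the squared distance from v to span{e_j}.)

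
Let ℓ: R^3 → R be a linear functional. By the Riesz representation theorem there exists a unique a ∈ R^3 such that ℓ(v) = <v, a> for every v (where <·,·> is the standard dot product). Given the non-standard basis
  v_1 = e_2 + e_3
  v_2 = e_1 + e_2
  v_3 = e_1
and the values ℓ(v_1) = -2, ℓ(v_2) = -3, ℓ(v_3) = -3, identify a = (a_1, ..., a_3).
a = (-3, 0, -2)

Write a = (a_1, ..., a_3) in the standard basis. For each basis vector v_i, ℓ(v_i) = <v_i, a> is a linear equation in the a_j's. Collect the n equations into a matrix system V a = ℓ, where row i of V is v_i (expressed in the standard basis). Since V is invertible (lower-triangular with 1s on the diagonal, up to permutation), solve by back-substitution:
  V =
[[0, 1, 1],
 [1, 1, 0],
 [1, 0, 0]]
  V a = (-2, -3, -3)
Solving gives a = (-3, 0, -2).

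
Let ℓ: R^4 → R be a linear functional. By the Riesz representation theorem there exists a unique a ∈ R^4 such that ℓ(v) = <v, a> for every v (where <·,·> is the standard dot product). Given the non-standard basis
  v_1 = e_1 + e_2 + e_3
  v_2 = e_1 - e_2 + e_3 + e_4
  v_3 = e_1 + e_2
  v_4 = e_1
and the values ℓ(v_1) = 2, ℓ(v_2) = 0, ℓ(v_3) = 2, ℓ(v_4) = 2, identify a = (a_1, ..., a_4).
a = (2, 0, 0, -2)

Write a = (a_1, ..., a_4) in the standard basis. For each basis vector v_i, ℓ(v_i) = <v_i, a> is a linear equation in the a_j's. Collect the n equations into a matrix system V a = ℓ, where row i of V is v_i (expressed in the standard basis). Since V is invertible (lower-triangular with 1s on the diagonal, up to permutation), solve by back-substitution:
  V =
[[1, 1, 1, 0],
 [1, -1, 1, 1],
 [1, 1, 0, 0],
 [1, 0, 0, 0]]
  V a = (2, 0, 2, 2)
Solving gives a = (2, 0, 0, -2).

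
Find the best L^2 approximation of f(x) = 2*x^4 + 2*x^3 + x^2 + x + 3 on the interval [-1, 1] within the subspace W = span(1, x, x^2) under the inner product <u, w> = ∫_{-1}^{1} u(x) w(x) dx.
g(x) = 19*x^2/7 + 11*x/5 + 99/35

The best approximation g ∈ W is the orthogonal projection of f onto W. Writing g = a_0 + a_1 x + a_2 x^2, the coefficients solve the normal equations G · a = b where
  G_{ij} = <φ_i, φ_j> and b_i = <f, φ_i>, with φ_0 = 1, φ_1 = x, φ_2 = x^2.
G =
  [2, 0, 2/3]
  [0, 2/3, 0]
  [2/3, 0, 2/5],
b = (112/15, 22/15, 104/35).
Solving gives a_0 = 99/35, a_1 = 11/5, a_2 = 19/7, so
  g(x) = 19*x^2/7 + 11*x/5 + 99/35.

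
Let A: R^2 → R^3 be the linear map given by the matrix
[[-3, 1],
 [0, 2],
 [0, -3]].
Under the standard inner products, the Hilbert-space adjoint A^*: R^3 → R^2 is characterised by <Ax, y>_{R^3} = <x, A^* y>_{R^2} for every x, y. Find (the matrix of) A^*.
A^* = A^T =
[[-3, 0, 0],
 [1, 2, -3]]

For real matrices with standard dot products, the defining identity <Ax, y> = <x, A^* y> gives (Ax)^T y = x^T (A^*) y, i.e. x^T A^T y = x^T (A^*) y. Since this holds for all x, y, we must have A^* = A^T. Therefore
A^* =
[[-3, 0, 0],
 [1, 2, -3]].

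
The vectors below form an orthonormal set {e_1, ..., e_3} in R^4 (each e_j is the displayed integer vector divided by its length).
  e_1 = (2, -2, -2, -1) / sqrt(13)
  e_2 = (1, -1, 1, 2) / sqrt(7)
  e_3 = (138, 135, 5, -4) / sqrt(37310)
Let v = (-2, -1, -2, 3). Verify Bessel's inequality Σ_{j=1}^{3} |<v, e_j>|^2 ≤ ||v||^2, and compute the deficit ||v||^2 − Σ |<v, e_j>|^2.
Σ |<v, e_j>|^2 = 2619/410; ||v||^2 = 18; deficit = 4761/410

Write each e_j = u_j / sqrt(<u_j, u_j>) where u_j is the displayed integer vector. Then <v, e_j> = <v, u_j> / sqrt(<u_j, u_j>), so |<v, e_j>|^2 = <v, u_j>^2 / <u_j, u_j>.
Coefficients: <v, e_1> = -1/sqrt(13), <v, e_2> = 3/sqrt(7), <v, e_3> = -433/sqrt(37310).
Square and sum: Σ |<v, e_j>|^2 = 2619/410.
Compute ||v||^2 = v·v = 18.
Deficit = 18 − 2619/410 = 4761/410 ≥ 0, confirming Bessel's inequality. (The deficit equals ||v − Σ <v,e_j> e_j||^2, the squared distance from v to span{e_j}.)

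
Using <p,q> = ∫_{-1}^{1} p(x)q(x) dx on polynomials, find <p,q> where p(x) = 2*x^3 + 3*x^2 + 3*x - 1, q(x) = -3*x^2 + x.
<p,q> = 6/5

Expand the product: p(x)·q(x) = -6*x^5 - 7*x^4 - 6*x^3 + 6*x^2 - x.
∫_{-1}^{1} of each monomial x^k gives [2/(k+1) if k even, 0 if k odd]. Integrating term-by-term (or equivalently evaluating the antiderivative F(x) = -x^6 - 7*x^5/5 - 3*x^4/2 + 2*x^3 - x^2/2 at the endpoints):
  F(1) − F(−1) = -12/5 − (-18/5) = 6/5.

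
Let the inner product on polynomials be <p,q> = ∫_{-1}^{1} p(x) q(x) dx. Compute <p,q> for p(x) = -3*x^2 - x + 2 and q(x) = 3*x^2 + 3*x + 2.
<p,q> = 12/5

Expand the product: p(x)·q(x) = -9*x^4 - 12*x^3 - 3*x^2 + 4*x + 4.
∫_{-1}^{1} of each monomial x^k gives [2/(k+1) if k even, 0 if k odd]. Integrating term-by-term (or equivalently evaluating the antiderivative F(x) = -9*x^5/5 - 3*x^4 - x^3 + 2*x^2 + 4*x at the endpoints):
  F(1) − F(−1) = 1/5 − (-11/5) = 12/5.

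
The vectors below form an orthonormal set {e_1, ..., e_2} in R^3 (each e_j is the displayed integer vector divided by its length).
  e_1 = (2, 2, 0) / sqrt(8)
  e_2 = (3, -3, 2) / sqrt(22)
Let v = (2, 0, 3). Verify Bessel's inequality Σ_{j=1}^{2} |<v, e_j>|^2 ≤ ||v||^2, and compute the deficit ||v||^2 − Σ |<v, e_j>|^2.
Σ |<v, e_j>|^2 = 94/11; ||v||^2 = 13; deficit = 49/11

Write each e_j = u_j / sqrt(<u_j, u_j>) where u_j is the displayed integer vector. Then <v, e_j> = <v, u_j> / sqrt(<u_j, u_j>), so |<v, e_j>|^2 = <v, u_j>^2 / <u_j, u_j>.
Coefficients: <v, e_1> = 4/sqrt(8), <v, e_2> = 12/sqrt(22).
Square and sum: Σ |<v, e_j>|^2 = 94/11.
Compute ||v||^2 = v·v = 13.
Deficit = 13 − 94/11 = 49/11 ≥ 0, confirming Bessel's inequality. (The deficit equals ||v − Σ <v,e_j> e_j||^2, the squared distance from v to span{e_j}.)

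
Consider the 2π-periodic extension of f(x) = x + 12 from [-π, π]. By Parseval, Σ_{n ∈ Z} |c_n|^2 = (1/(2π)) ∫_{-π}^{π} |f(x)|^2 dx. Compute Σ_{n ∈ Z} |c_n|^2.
Σ |c_n|^2 = π^2/3 + 144

Expand and integrate term by term over [-π, π]:
  ∫ (x)^2 dx = 1·(2π^3/3); ∫ 2·1·(12)·x dx = 0 (odd integrand); ∫ 12^2 dx = 144·2π.
So (1/(2π)) ∫_{-π}^{π} (x + 12)^2 dx = 1π^2/3 + 144 = π^2/3 + 144.
Parseval ⇒ Σ |c_n|^2 = π^2/3 + 144.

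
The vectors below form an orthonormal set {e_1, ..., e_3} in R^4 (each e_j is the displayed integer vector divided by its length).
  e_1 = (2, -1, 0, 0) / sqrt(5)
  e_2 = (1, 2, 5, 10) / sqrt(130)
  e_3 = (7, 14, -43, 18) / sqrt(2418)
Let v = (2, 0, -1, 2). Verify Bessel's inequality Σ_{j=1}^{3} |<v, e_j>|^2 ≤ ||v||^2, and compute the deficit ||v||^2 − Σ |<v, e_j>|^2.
Σ |<v, e_j>|^2 = 9; ||v||^2 = 9; deficit = 0

Write each e_j = u_j / sqrt(<u_j, u_j>) where u_j is the displayed integer vector. Then <v, e_j> = <v, u_j> / sqrt(<u_j, u_j>), so |<v, e_j>|^2 = <v, u_j>^2 / <u_j, u_j>.
Coefficients: <v, e_1> = 4/sqrt(5), <v, e_2> = 17/sqrt(130), <v, e_3> = 93/sqrt(2418).
Square and sum: Σ |<v, e_j>|^2 = 9.
Compute ||v||^2 = v·v = 9.
Deficit = 9 − 9 = 0 ≥ 0, confirming Bessel's inequality. (The deficit equals ||v − Σ <v,e_j> e_j||^2, the squared distance from v to span{e_j}.)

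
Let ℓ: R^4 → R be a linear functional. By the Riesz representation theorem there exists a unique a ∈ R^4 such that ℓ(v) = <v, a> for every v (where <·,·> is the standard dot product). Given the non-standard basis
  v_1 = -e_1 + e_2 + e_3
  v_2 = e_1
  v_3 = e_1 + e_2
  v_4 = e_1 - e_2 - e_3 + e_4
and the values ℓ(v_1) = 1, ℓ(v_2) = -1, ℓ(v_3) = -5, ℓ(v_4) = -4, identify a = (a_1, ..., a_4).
a = (-1, -4, 4, -3)

Write a = (a_1, ..., a_4) in the standard basis. For each basis vector v_i, ℓ(v_i) = <v_i, a> is a linear equation in the a_j's. Collect the n equations into a matrix system V a = ℓ, where row i of V is v_i (expressed in the standard basis). Since V is invertible (lower-triangular with 1s on the diagonal, up to permutation), solve by back-substitution:
  V =
[[-1, 1, 1, 0],
 [1, 0, 0, 0],
 [1, 1, 0, 0],
 [1, -1, -1, 1]]
  V a = (1, -1, -5, -4)
Solving gives a = (-1, -4, 4, -3).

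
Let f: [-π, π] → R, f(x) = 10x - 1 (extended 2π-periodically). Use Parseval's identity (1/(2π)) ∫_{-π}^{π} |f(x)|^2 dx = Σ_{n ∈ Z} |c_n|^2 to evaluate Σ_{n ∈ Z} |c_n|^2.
Σ |c_n|^2 = 100π^2/3 + 1

Expand and integrate term by term over [-π, π]:
  ∫ (10x)^2 dx = 100·(2π^3/3); ∫ 2·10·(-1)·x dx = 0 (odd integrand); ∫ (-1)^2 dx = 1·2π.
So (1/(2π)) ∫_{-π}^{π} (10x - 1)^2 dx = 100π^2/3 + 1 = 100π^2/3 + 1.
Parseval ⇒ Σ |c_n|^2 = 100π^2/3 + 1.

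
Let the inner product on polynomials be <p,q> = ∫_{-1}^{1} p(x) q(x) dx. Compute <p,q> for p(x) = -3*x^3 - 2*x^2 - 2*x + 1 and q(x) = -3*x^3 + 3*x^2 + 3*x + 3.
<p,q> = -36/35

Expand the product: p(x)·q(x) = 9*x^6 - 3*x^5 - 9*x^4 - 24*x^3 - 9*x^2 - 3*x + 3.
∫_{-1}^{1} of each monomial x^k gives [2/(k+1) if k even, 0 if k odd]. Integrating term-by-term (or equivalently evaluating the antiderivative F(x) = 9*x^7/7 - x^6/2 - 9*x^5/5 - 6*x^4 - 3*x^3 - 3*x^2/2 + 3*x at the endpoints):
  F(1) − F(−1) = -298/35 − (-262/35) = -36/35.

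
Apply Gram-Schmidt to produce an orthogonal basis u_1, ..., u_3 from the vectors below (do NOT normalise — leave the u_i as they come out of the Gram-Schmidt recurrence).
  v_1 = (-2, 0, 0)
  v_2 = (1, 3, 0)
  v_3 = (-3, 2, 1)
Orthogonal basis:
  u_1 = (-2, 0, 0)
  u_2 = (0, 3, 0)
  u_3 = (0, 0, 1)

Apply the Gram-Schmidt recurrence
  u_1 = v_1
  u_i = v_i − Σ_{j<i} ((v_i · u_j) / (u_j · u_j)) · u_j.

Step by step this gives:
  u_1 = (-2, 0, 0)
  u_2 = (0, 3, 0)
  u_3 = (0, 0, 1)

Orthogonality check:
  u_2 · u_1 = 0 (should be 0)
  u_3 · u_1 = 0 (should be 0)
  u_3 · u_2 = 0 (should be 0)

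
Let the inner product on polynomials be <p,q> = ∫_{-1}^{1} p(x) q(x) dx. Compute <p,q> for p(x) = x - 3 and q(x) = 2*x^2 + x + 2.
<p,q> = -46/3

Expand the product: p(x)·q(x) = 2*x^3 - 5*x^2 - x - 6.
∫_{-1}^{1} of each monomial x^k gives [2/(k+1) if k even, 0 if k odd]. Integrating term-by-term (or equivalently evaluating the antiderivative F(x) = x^4/2 - 5*x^3/3 - x^2/2 - 6*x at the endpoints):
  F(1) − F(−1) = -23/3 − (23/3) = -46/3.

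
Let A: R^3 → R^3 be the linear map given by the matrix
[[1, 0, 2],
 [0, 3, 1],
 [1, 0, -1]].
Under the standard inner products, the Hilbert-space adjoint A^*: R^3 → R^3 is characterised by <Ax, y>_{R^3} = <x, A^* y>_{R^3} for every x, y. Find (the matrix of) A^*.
A^* = A^T =
[[1, 0, 1],
 [0, 3, 0],
 [2, 1, -1]]

For real matrices with standard dot products, the defining identity <Ax, y> = <x, A^* y> gives (Ax)^T y = x^T (A^*) y, i.e. x^T A^T y = x^T (A^*) y. Since this holds for all x, y, we must have A^* = A^T. Therefore
A^* =
[[1, 0, 1],
 [0, 3, 0],
 [2, 1, -1]].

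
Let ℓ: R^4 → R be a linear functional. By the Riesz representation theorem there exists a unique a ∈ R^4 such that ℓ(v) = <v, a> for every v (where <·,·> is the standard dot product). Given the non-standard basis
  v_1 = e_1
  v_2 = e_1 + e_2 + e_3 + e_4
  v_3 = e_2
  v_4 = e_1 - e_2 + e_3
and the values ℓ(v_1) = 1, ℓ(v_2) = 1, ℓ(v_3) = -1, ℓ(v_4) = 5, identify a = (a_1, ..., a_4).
a = (1, -1, 3, -2)

Write a = (a_1, ..., a_4) in the standard basis. For each basis vector v_i, ℓ(v_i) = <v_i, a> is a linear equation in the a_j's. Collect the n equations into a matrix system V a = ℓ, where row i of V is v_i (expressed in the standard basis). Since V is invertible (lower-triangular with 1s on the diagonal, up to permutation), solve by back-substitution:
  V =
[[1, 0, 0, 0],
 [1, 1, 1, 1],
 [0, 1, 0, 0],
 [1, -1, 1, 0]]
  V a = (1, 1, -1, 5)
Solving gives a = (1, -1, 3, -2).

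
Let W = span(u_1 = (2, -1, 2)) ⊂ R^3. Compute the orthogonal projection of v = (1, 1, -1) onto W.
proj_W(v) = (-2/9, 1/9, -2/9)

Set up U = [u_1 | ... | u_1] ∈ R^(3×1). The projector onto W = col(U) is P = U (U^T U)^(-1) U^T.
Compute U^T U =
  [9],
and U^T v = (-1).
Solve U^T U · c = U^T v for the coefficients: c = (-1/9). The projection is proj_W(v) = U c.
Check: (v - proj_W(v)) · u_1 = 0  (should be 0).
Result: proj_W(v) = (-2/9, 1/9, -2/9).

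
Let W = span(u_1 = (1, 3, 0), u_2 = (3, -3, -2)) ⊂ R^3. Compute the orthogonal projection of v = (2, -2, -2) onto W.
proj_W(v) = (52/23, -48/23, -34/23)

Set up U = [u_1 | ... | u_2] ∈ R^(3×2). The projector onto W = col(U) is P = U (U^T U)^(-1) U^T.
Compute U^T U =
  [10, -6]
  [-6, 22],
and U^T v = (-4, 16).
Solve U^T U · c = U^T v for the coefficients: c = (1/23, 17/23). The projection is proj_W(v) = U c.
Check: (v - proj_W(v)) · u_1 = 0  (should be 0).
Check: (v - proj_W(v)) · u_2 = 0  (should be 0).
Result: proj_W(v) = (52/23, -48/23, -34/23).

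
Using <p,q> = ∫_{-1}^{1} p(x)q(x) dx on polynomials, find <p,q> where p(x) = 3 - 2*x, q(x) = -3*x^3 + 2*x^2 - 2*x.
<p,q> = 136/15

Expand the product: p(x)·q(x) = 6*x^4 - 13*x^3 + 10*x^2 - 6*x.
∫_{-1}^{1} of each monomial x^k gives [2/(k+1) if k even, 0 if k odd]. Integrating term-by-term (or equivalently evaluating the antiderivative F(x) = 6*x^5/5 - 13*x^4/4 + 10*x^3/3 - 3*x^2 at the endpoints):
  F(1) − F(−1) = -103/60 − (-647/60) = 136/15.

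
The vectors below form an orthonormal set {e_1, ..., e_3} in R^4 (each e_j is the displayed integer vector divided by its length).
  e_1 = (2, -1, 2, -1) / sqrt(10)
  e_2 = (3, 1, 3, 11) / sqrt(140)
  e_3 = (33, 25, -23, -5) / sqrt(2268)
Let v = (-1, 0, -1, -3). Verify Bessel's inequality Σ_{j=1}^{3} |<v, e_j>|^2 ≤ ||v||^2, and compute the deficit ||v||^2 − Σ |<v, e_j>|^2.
Σ |<v, e_j>|^2 = 889/81; ||v||^2 = 11; deficit = 2/81

Write each e_j = u_j / sqrt(<u_j, u_j>) where u_j is the displayed integer vector. Then <v, e_j> = <v, u_j> / sqrt(<u_j, u_j>), so |<v, e_j>|^2 = <v, u_j>^2 / <u_j, u_j>.
Coefficients: <v, e_1> = -1/sqrt(10), <v, e_2> = -39/sqrt(140), <v, e_3> = 5/sqrt(2268).
Square and sum: Σ |<v, e_j>|^2 = 889/81.
Compute ||v||^2 = v·v = 11.
Deficit = 11 − 889/81 = 2/81 ≥ 0, confirming Bessel's inequality. (The deficit equals ||v − Σ <v,e_j> e_j||^2, the squared distance from v to span{e_j}.)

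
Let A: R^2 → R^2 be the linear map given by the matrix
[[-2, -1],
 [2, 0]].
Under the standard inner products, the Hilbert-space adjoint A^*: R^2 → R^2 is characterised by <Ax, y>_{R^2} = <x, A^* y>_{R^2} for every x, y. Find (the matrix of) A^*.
A^* = A^T =
[[-2, 2],
 [-1, 0]]

For real matrices with standard dot products, the defining identity <Ax, y> = <x, A^* y> gives (Ax)^T y = x^T (A^*) y, i.e. x^T A^T y = x^T (A^*) y. Since this holds for all x, y, we must have A^* = A^T. Therefore
A^* =
[[-2, 2],
 [-1, 0]].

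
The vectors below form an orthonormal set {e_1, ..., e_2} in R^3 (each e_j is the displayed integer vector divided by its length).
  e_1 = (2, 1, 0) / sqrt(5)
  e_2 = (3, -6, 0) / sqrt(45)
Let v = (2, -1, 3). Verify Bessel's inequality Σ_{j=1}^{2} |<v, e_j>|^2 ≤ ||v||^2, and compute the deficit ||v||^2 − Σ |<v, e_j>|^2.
Σ |<v, e_j>|^2 = 5; ||v||^2 = 14; deficit = 9

Write each e_j = u_j / sqrt(<u_j, u_j>) where u_j is the displayed integer vector. Then <v, e_j> = <v, u_j> / sqrt(<u_j, u_j>), so |<v, e_j>|^2 = <v, u_j>^2 / <u_j, u_j>.
Coefficients: <v, e_1> = 3/sqrt(5), <v, e_2> = 12/sqrt(45).
Square and sum: Σ |<v, e_j>|^2 = 5.
Compute ||v||^2 = v·v = 14.
Deficit = 14 − 5 = 9 ≥ 0, confirming Bessel's inequality. (The deficit equals ||v − Σ <v,e_j> e_j||^2, the squared distance from v to span{e_j}.)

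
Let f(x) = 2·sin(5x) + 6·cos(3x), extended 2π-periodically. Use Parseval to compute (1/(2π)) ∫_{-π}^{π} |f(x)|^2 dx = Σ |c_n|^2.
Σ |c_n|^2 = 20

Expand |f|^2 and use orthogonality of {sin(nx), cos(mx)} on [-π, π]:
  ∫_{-π}^{π} sin(nx)^2 dx = π, ∫ cos(mx)^2 dx = π, and cross terms integrate to 0.
So ∫_{-π}^{π} f(x)^2 dx = 2^2 · π + 6^2 · π = (4 + 36)π.
Divide by 2π: (4 + 36)/2 = 20.
By Parseval, this equals Σ |c_n|^2.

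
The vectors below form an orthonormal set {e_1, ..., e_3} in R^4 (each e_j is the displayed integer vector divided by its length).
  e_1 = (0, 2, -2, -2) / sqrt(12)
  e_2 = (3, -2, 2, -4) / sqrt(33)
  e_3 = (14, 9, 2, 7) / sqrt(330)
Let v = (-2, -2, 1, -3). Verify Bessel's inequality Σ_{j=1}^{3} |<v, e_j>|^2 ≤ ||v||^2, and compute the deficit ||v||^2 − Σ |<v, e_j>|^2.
Σ |<v, e_j>|^2 = 103/6; ||v||^2 = 18; deficit = 5/6

Write each e_j = u_j / sqrt(<u_j, u_j>) where u_j is the displayed integer vector. Then <v, e_j> = <v, u_j> / sqrt(<u_j, u_j>), so |<v, e_j>|^2 = <v, u_j>^2 / <u_j, u_j>.
Coefficients: <v, e_1> = 0/sqrt(12), <v, e_2> = 12/sqrt(33), <v, e_3> = -65/sqrt(330).
Square and sum: Σ |<v, e_j>|^2 = 103/6.
Compute ||v||^2 = v·v = 18.
Deficit = 18 − 103/6 = 5/6 ≥ 0, confirming Bessel's inequality. (The deficit equals ||v − Σ <v,e_j> e_j||^2, the squared distance from v to span{e_j}.)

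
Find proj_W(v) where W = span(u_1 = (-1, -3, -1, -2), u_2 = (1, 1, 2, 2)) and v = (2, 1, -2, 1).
proj_W(v) = (1/10, 17/10, -3/5, 1/5)

Set up U = [u_1 | ... | u_2] ∈ R^(4×2). The projector onto W = col(U) is P = U (U^T U)^(-1) U^T.
Compute U^T U =
  [15, -10]
  [-10, 10],
and U^T v = (-5, 1).
Solve U^T U · c = U^T v for the coefficients: c = (-4/5, -7/10). The projection is proj_W(v) = U c.
Check: (v - proj_W(v)) · u_1 = 0  (should be 0).
Check: (v - proj_W(v)) · u_2 = 0  (should be 0).
Result: proj_W(v) = (1/10, 17/10, -3/5, 1/5).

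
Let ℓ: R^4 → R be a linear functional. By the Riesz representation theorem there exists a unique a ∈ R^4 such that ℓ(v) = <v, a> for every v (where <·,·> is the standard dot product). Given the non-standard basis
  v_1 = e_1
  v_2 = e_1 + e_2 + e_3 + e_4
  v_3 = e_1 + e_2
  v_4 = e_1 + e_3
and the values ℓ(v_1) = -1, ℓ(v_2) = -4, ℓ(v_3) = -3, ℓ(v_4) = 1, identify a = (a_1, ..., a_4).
a = (-1, -2, 2, -3)

Write a = (a_1, ..., a_4) in the standard basis. For each basis vector v_i, ℓ(v_i) = <v_i, a> is a linear equation in the a_j's. Collect the n equations into a matrix system V a = ℓ, where row i of V is v_i (expressed in the standard basis). Since V is invertible (lower-triangular with 1s on the diagonal, up to permutation), solve by back-substitution:
  V =
[[1, 0, 0, 0],
 [1, 1, 1, 1],
 [1, 1, 0, 0],
 [1, 0, 1, 0]]
  V a = (-1, -4, -3, 1)
Solving gives a = (-1, -2, 2, -3).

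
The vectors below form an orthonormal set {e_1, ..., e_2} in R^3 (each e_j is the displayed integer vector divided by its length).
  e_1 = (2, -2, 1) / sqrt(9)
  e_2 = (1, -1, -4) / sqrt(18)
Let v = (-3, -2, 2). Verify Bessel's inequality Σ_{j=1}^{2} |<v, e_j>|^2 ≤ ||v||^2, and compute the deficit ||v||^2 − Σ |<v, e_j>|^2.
Σ |<v, e_j>|^2 = 9/2; ||v||^2 = 17; deficit = 25/2

Write each e_j = u_j / sqrt(<u_j, u_j>) where u_j is the displayed integer vector. Then <v, e_j> = <v, u_j> / sqrt(<u_j, u_j>), so |<v, e_j>|^2 = <v, u_j>^2 / <u_j, u_j>.
Coefficients: <v, e_1> = 0/sqrt(9), <v, e_2> = -9/sqrt(18).
Square and sum: Σ |<v, e_j>|^2 = 9/2.
Compute ||v||^2 = v·v = 17.
Deficit = 17 − 9/2 = 25/2 ≥ 0, confirming Bessel's inequality. (The deficit equals ||v − Σ <v,e_j> e_j||^2, the squared distance from v to span{e_j}.)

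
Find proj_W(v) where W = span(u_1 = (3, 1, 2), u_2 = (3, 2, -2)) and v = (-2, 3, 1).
proj_W(v) = (-8/21, -5/21, 4/21)

Set up U = [u_1 | ... | u_2] ∈ R^(3×2). The projector onto W = col(U) is P = U (U^T U)^(-1) U^T.
Compute U^T U =
  [14, 7]
  [7, 17],
and U^T v = (-1, -2).
Solve U^T U · c = U^T v for the coefficients: c = (-1/63, -1/9). The projection is proj_W(v) = U c.
Check: (v - proj_W(v)) · u_1 = 0  (should be 0).
Check: (v - proj_W(v)) · u_2 = 0  (should be 0).
Result: proj_W(v) = (-8/21, -5/21, 4/21).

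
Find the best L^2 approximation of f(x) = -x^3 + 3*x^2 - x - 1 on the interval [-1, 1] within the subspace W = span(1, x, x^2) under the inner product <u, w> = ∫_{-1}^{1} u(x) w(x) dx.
g(x) = 3*x^2 - 8*x/5 - 1

The best approximation g ∈ W is the orthogonal projection of f onto W. Writing g = a_0 + a_1 x + a_2 x^2, the coefficients solve the normal equations G · a = b where
  G_{ij} = <φ_i, φ_j> and b_i = <f, φ_i>, with φ_0 = 1, φ_1 = x, φ_2 = x^2.
G =
  [2, 0, 2/3]
  [0, 2/3, 0]
  [2/3, 0, 2/5],
b = (0, -16/15, 8/15).
Solving gives a_0 = -1, a_1 = -8/5, a_2 = 3, so
  g(x) = 3*x^2 - 8*x/5 - 1.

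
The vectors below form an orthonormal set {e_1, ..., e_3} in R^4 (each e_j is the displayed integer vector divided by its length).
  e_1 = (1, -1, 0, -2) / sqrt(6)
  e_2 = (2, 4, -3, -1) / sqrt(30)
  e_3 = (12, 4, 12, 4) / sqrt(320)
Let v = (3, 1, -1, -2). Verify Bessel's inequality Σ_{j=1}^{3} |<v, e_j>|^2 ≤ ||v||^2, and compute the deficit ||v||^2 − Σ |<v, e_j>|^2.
Σ |<v, e_j>|^2 = 59/4; ||v||^2 = 15; deficit = 1/4

Write each e_j = u_j / sqrt(<u_j, u_j>) where u_j is the displayed integer vector. Then <v, e_j> = <v, u_j> / sqrt(<u_j, u_j>), so |<v, e_j>|^2 = <v, u_j>^2 / <u_j, u_j>.
Coefficients: <v, e_1> = 6/sqrt(6), <v, e_2> = 15/sqrt(30), <v, e_3> = 20/sqrt(320).
Square and sum: Σ |<v, e_j>|^2 = 59/4.
Compute ||v||^2 = v·v = 15.
Deficit = 15 − 59/4 = 1/4 ≥ 0, confirming Bessel's inequality. (The deficit equals ||v − Σ <v,e_j> e_j||^2, the squared distance from v to span{e_j}.)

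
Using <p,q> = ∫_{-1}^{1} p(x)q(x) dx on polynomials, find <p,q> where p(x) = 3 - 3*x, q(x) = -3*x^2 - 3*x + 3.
<p,q> = 18

Expand the product: p(x)·q(x) = 9*x^3 - 18*x + 9.
∫_{-1}^{1} of each monomial x^k gives [2/(k+1) if k even, 0 if k odd]. Integrating term-by-term (or equivalently evaluating the antiderivative F(x) = 9*x^4/4 - 9*x^2 + 9*x at the endpoints):
  F(1) − F(−1) = 9/4 − (-63/4) = 18.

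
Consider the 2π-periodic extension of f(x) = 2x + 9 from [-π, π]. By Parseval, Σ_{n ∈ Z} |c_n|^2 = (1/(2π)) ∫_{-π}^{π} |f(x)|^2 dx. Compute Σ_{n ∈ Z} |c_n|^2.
Σ |c_n|^2 = 4π^2/3 + 81

Expand and integrate term by term over [-π, π]:
  ∫ (2x)^2 dx = 4·(2π^3/3); ∫ 2·2·(9)·x dx = 0 (odd integrand); ∫ 9^2 dx = 81·2π.
So (1/(2π)) ∫_{-π}^{π} (2x + 9)^2 dx = 4π^2/3 + 81 = 4π^2/3 + 81.
Parseval ⇒ Σ |c_n|^2 = 4π^2/3 + 81.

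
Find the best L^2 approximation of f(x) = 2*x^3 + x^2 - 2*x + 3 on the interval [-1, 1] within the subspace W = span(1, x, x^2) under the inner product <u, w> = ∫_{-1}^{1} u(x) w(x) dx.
g(x) = x^2 - 4*x/5 + 3

The best approximation g ∈ W is the orthogonal projection of f onto W. Writing g = a_0 + a_1 x + a_2 x^2, the coefficients solve the normal equations G · a = b where
  G_{ij} = <φ_i, φ_j> and b_i = <f, φ_i>, with φ_0 = 1, φ_1 = x, φ_2 = x^2.
G =
  [2, 0, 2/3]
  [0, 2/3, 0]
  [2/3, 0, 2/5],
b = (20/3, -8/15, 12/5).
Solving gives a_0 = 3, a_1 = -4/5, a_2 = 1, so
  g(x) = x^2 - 4*x/5 + 3.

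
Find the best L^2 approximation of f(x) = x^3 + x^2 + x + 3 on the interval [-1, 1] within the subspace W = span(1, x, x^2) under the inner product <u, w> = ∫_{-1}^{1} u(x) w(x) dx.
g(x) = x^2 + 8*x/5 + 3

The best approximation g ∈ W is the orthogonal projection of f onto W. Writing g = a_0 + a_1 x + a_2 x^2, the coefficients solve the normal equations G · a = b where
  G_{ij} = <φ_i, φ_j> and b_i = <f, φ_i>, with φ_0 = 1, φ_1 = x, φ_2 = x^2.
G =
  [2, 0, 2/3]
  [0, 2/3, 0]
  [2/3, 0, 2/5],
b = (20/3, 16/15, 12/5).
Solving gives a_0 = 3, a_1 = 8/5, a_2 = 1, so
  g(x) = x^2 + 8*x/5 + 3.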